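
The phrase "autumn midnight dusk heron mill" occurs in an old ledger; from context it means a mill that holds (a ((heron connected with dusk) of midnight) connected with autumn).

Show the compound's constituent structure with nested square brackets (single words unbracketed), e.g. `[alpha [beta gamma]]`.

Overall it is a kind of mill; the modifier is "autumn midnight dusk heron".
"autumn midnight dusk heron" → head "heron" (specifically "midnight dusk heron"), modifier "autumn".
"midnight dusk heron" → head "heron" (specifically "dusk heron"), modifier "midnight".
"dusk heron" → head "heron", modifier "dusk".
Assembled: [[autumn [midnight [dusk heron]]] mill].

[[autumn [midnight [dusk heron]]] mill]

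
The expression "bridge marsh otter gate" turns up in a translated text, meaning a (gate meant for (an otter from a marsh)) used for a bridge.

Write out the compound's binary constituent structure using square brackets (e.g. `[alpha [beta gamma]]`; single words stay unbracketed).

[bridge [[marsh otter] gate]]

The outermost head in the paraphrase is "gate" (specifically "marsh otter gate"), modified by "bridge".
Within "marsh otter gate", the head is "gate" and the modifier is "marsh otter".
Within "marsh otter", the head is "otter" and the modifier is "marsh".
So the structure is [bridge [[marsh otter] gate]].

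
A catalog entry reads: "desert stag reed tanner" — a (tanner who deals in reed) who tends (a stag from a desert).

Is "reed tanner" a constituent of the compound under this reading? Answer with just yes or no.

yes

The paraphrase groups the words so that "reed tanner" is one unit: it corresponds to a single parenthesized sub-phrase.
The full structure is [[desert stag] [reed tanner]], in which [reed tanner] is a constituent.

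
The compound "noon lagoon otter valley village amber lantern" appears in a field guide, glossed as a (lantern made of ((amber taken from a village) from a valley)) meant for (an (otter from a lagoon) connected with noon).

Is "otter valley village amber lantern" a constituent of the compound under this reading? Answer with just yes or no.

The top-level split is [noon lagoon otter] [valley village amber lantern]; the full structure is [[noon [lagoon otter]] [[valley [village amber]] lantern]].
"otter valley village amber lantern" straddles a constituent boundary, so it is not a single unit.

no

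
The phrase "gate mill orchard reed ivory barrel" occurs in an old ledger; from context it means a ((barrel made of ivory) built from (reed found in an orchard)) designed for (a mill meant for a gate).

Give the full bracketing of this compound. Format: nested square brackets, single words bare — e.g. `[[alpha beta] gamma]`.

[[gate mill] [[orchard reed] [ivory barrel]]]

At the top level: head "barrel" (specifically "orchard reed ivory barrel"); modifier "gate mill".
Inside "gate mill": head "mill", modifier "gate".
Inside "orchard reed ivory barrel": head "barrel" (specifically "ivory barrel"), modifier "orchard reed".
Inside "orchard reed": head "reed", modifier "orchard".
Inside "ivory barrel": head "barrel", modifier "ivory".
So the structure is [[gate mill] [[orchard reed] [ivory barrel]]].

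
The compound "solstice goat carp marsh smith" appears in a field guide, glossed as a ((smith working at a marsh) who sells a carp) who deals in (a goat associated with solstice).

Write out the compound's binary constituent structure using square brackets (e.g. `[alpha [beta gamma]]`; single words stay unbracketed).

[[solstice goat] [carp [marsh smith]]]

At the top level: head "smith" (specifically "carp marsh smith"); modifier "solstice goat".
Inside "solstice goat": head "goat", modifier "solstice".
Inside "carp marsh smith": head "smith" (specifically "marsh smith"), modifier "carp".
Inside "marsh smith": head "smith", modifier "marsh".
Assembled: [[solstice goat] [carp [marsh smith]]].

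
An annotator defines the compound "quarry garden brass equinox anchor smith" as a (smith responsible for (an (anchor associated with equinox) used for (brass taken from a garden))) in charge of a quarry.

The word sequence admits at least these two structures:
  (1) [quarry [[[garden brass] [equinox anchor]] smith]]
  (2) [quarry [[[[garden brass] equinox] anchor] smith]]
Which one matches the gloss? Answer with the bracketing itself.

[quarry [[[garden brass] [equinox anchor]] smith]]

The paraphrase's head is the "smith" part ("garden brass equinox anchor smith"); its modifier is "quarry".
That top-level split, carried through the inner groups, gives [quarry [[[garden brass] [equinox anchor]] smith]].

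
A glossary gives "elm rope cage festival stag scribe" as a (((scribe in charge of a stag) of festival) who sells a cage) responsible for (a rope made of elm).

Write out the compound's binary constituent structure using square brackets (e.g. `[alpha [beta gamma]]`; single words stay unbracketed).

[[elm rope] [cage [festival [stag scribe]]]]

At the top level: head "scribe" (specifically "cage festival stag scribe"); modifier "elm rope".
Inside "elm rope": head "rope", modifier "elm".
Inside "cage festival stag scribe": head "scribe" (specifically "festival stag scribe"), modifier "cage".
Inside "festival stag scribe": head "scribe" (specifically "stag scribe"), modifier "festival".
Inside "stag scribe": head "scribe", modifier "stag".
Putting it together: [[elm rope] [cage [festival [stag scribe]]]].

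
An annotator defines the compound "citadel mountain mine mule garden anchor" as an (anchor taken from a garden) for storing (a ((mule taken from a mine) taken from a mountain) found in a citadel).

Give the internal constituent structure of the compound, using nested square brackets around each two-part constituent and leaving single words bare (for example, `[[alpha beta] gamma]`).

[[citadel [mountain [mine mule]]] [garden anchor]]

Overall it is a kind of anchor (specifically "garden anchor"); the modifier is "citadel mountain mine mule".
Inside "citadel mountain mine mule": head "mule" (specifically "mountain mine mule"), modifier "citadel".
Inside "mountain mine mule": head "mule" (specifically "mine mule"), modifier "mountain".
Inside "mine mule": head "mule", modifier "mine".
Inside "garden anchor": head "anchor", modifier "garden".
Assembled: [[citadel [mountain [mine mule]]] [garden anchor]].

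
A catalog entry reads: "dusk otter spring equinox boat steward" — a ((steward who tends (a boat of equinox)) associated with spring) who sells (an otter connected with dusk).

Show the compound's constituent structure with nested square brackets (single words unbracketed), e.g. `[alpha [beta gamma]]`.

[[dusk otter] [spring [[equinox boat] steward]]]

The outermost head in the paraphrase is "steward" (specifically "spring equinox boat steward"), modified by "dusk otter".
Inside "dusk otter": head "otter", modifier "dusk".
Inside "spring equinox boat steward": head "steward" (specifically "equinox boat steward"), modifier "spring".
Inside "equinox boat steward": head "steward", modifier "equinox boat".
Inside "equinox boat": head "boat", modifier "equinox".
Assembled: [[dusk otter] [spring [[equinox boat] steward]]].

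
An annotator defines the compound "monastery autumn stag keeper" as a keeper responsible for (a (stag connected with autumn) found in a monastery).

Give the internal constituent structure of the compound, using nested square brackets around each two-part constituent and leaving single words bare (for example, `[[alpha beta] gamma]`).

[[monastery [autumn stag]] keeper]

Whole compound: head "keeper", modifier "monastery autumn stag".
"monastery autumn stag" → head "stag" (specifically "autumn stag"), modifier "monastery".
"autumn stag" → head "stag", modifier "autumn".
Putting it together: [[monastery [autumn stag]] keeper].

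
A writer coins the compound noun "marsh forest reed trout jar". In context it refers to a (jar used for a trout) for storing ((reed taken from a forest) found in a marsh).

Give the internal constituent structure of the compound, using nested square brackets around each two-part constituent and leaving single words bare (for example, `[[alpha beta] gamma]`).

Overall it is a kind of jar (specifically "trout jar"); the modifier is "marsh forest reed".
"marsh forest reed" → head "reed" (specifically "forest reed"), modifier "marsh".
"forest reed" → head "reed", modifier "forest".
"trout jar" → head "jar", modifier "trout".
Assembled: [[marsh [forest reed]] [trout jar]].

[[marsh [forest reed]] [trout jar]]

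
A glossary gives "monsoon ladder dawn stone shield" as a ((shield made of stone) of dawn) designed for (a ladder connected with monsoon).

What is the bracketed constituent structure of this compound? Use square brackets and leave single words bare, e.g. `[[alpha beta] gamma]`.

Overall it is a kind of shield (specifically "dawn stone shield"); the modifier is "monsoon ladder".
"monsoon ladder" → head "ladder", modifier "monsoon".
"dawn stone shield" → head "shield" (specifically "stone shield"), modifier "dawn".
"stone shield" → head "shield", modifier "stone".
Assembled: [[monsoon ladder] [dawn [stone shield]]].

[[monsoon ladder] [dawn [stone shield]]]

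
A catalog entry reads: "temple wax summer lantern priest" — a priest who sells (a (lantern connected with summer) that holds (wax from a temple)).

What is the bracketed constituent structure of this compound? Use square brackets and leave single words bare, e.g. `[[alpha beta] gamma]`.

[[[temple wax] [summer lantern]] priest]

Whole compound: head "priest", modifier "temple wax summer lantern".
"temple wax summer lantern" → head "lantern" (specifically "summer lantern"), modifier "temple wax".
"temple wax" → head "wax", modifier "temple".
"summer lantern" → head "lantern", modifier "summer".
Putting it together: [[[temple wax] [summer lantern]] priest].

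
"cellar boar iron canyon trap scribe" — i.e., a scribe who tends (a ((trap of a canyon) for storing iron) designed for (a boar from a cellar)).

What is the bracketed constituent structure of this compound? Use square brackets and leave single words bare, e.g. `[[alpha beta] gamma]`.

[[[cellar boar] [iron [canyon trap]]] scribe]

At the top level: head "scribe"; modifier "cellar boar iron canyon trap".
"cellar boar iron canyon trap" → head "trap" (specifically "iron canyon trap"), modifier "cellar boar".
"cellar boar" → head "boar", modifier "cellar".
"iron canyon trap" → head "trap" (specifically "canyon trap"), modifier "iron".
"canyon trap" → head "trap", modifier "canyon".
So the structure is [[[cellar boar] [iron [canyon trap]]] scribe].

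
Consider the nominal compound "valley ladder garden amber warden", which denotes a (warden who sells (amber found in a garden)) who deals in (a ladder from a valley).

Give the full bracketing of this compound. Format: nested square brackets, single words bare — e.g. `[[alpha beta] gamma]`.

[[valley ladder] [[garden amber] warden]]

The outermost head in the paraphrase is "warden" (specifically "garden amber warden"), modified by "valley ladder".
Inside "valley ladder": head "ladder", modifier "valley".
Inside "garden amber warden": head "warden", modifier "garden amber".
Inside "garden amber": head "amber", modifier "garden".
Assembled: [[valley ladder] [[garden amber] warden]].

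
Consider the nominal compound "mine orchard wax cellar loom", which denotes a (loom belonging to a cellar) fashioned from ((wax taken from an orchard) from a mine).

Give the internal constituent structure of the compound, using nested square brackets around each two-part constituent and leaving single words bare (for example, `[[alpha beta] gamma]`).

[[mine [orchard wax]] [cellar loom]]

At the top level: head "loom" (specifically "cellar loom"); modifier "mine orchard wax".
Inside "mine orchard wax": head "wax" (specifically "orchard wax"), modifier "mine".
Inside "orchard wax": head "wax", modifier "orchard".
Inside "cellar loom": head "loom", modifier "cellar".
So the structure is [[mine [orchard wax]] [cellar loom]].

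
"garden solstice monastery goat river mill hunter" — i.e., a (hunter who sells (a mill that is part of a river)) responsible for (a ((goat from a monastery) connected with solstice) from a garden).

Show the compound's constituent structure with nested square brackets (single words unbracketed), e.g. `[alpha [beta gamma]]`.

[[garden [solstice [monastery goat]]] [[river mill] hunter]]

The outermost head in the paraphrase is "hunter" (specifically "river mill hunter"), modified by "garden solstice monastery goat".
Within "garden solstice monastery goat", the head is "goat" (specifically "solstice monastery goat") and the modifier is "garden".
Within "solstice monastery goat", the head is "goat" (specifically "monastery goat") and the modifier is "solstice".
Within "monastery goat", the head is "goat" and the modifier is "monastery".
Within "river mill hunter", the head is "hunter" and the modifier is "river mill".
Within "river mill", the head is "mill" and the modifier is "river".
Putting it together: [[garden [solstice [monastery goat]]] [[river mill] hunter]].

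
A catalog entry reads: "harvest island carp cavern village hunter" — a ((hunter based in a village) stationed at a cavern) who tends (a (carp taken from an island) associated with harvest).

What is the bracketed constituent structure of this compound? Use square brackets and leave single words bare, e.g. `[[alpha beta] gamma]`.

[[harvest [island carp]] [cavern [village hunter]]]

The outermost head in the paraphrase is "hunter" (specifically "cavern village hunter"), modified by "harvest island carp".
Within "harvest island carp", the head is "carp" (specifically "island carp") and the modifier is "harvest".
Within "island carp", the head is "carp" and the modifier is "island".
Within "cavern village hunter", the head is "hunter" (specifically "village hunter") and the modifier is "cavern".
Within "village hunter", the head is "hunter" and the modifier is "village".
Assembled: [[harvest [island carp]] [cavern [village hunter]]].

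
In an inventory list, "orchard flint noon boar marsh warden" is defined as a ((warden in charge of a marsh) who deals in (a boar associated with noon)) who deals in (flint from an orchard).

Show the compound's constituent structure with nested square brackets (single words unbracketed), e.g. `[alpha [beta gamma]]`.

At the top level: head "warden" (specifically "noon boar marsh warden"); modifier "orchard flint".
Within "orchard flint", the head is "flint" and the modifier is "orchard".
Within "noon boar marsh warden", the head is "warden" (specifically "marsh warden") and the modifier is "noon boar".
Within "noon boar", the head is "boar" and the modifier is "noon".
Within "marsh warden", the head is "warden" and the modifier is "marsh".
So the structure is [[orchard flint] [[noon boar] [marsh warden]]].

[[orchard flint] [[noon boar] [marsh warden]]]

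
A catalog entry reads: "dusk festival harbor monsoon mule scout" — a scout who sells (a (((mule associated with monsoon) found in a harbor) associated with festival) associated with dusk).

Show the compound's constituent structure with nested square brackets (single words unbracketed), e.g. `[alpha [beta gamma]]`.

[[dusk [festival [harbor [monsoon mule]]]] scout]

Whole compound: head "scout", modifier "dusk festival harbor monsoon mule".
Within "dusk festival harbor monsoon mule", the head is "mule" (specifically "festival harbor monsoon mule") and the modifier is "dusk".
Within "festival harbor monsoon mule", the head is "mule" (specifically "harbor monsoon mule") and the modifier is "festival".
Within "harbor monsoon mule", the head is "mule" (specifically "monsoon mule") and the modifier is "harbor".
Within "monsoon mule", the head is "mule" and the modifier is "monsoon".
So the structure is [[dusk [festival [harbor [monsoon mule]]]] scout].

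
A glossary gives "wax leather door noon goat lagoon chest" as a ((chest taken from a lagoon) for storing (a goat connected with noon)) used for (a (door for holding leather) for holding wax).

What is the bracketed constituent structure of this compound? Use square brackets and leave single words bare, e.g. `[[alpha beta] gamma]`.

Whole compound: head "chest" (specifically "noon goat lagoon chest"), modifier "wax leather door".
Within "wax leather door", the head is "door" (specifically "leather door") and the modifier is "wax".
Within "leather door", the head is "door" and the modifier is "leather".
Within "noon goat lagoon chest", the head is "chest" (specifically "lagoon chest") and the modifier is "noon goat".
Within "noon goat", the head is "goat" and the modifier is "noon".
Within "lagoon chest", the head is "chest" and the modifier is "lagoon".
Assembled: [[wax [leather door]] [[noon goat] [lagoon chest]]].

[[wax [leather door]] [[noon goat] [lagoon chest]]]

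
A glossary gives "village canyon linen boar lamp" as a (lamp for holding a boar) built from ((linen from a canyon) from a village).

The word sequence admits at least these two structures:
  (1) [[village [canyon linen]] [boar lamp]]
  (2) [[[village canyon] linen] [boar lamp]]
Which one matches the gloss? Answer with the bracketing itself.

The paraphrase's head is the "lamp" part ("boar lamp"); its modifier is "village canyon linen".
That top-level split, carried through the inner groups, gives [[village [canyon linen]] [boar lamp]].

[[village [canyon linen]] [boar lamp]]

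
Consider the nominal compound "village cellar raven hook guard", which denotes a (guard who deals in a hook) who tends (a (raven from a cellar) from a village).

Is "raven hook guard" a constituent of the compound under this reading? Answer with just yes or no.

The top-level split is [village cellar raven] [hook guard]; the full structure is [[village [cellar raven]] [hook guard]].
"raven hook guard" straddles a constituent boundary, so it is not a single unit.

no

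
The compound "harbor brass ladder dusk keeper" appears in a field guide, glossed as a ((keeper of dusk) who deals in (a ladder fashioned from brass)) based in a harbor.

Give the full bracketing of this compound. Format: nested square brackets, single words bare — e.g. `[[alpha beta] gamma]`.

[harbor [[brass ladder] [dusk keeper]]]

Overall it is a kind of keeper (specifically "brass ladder dusk keeper"); the modifier is "harbor".
Inside "brass ladder dusk keeper": head "keeper" (specifically "dusk keeper"), modifier "brass ladder".
Inside "brass ladder": head "ladder", modifier "brass".
Inside "dusk keeper": head "keeper", modifier "dusk".
Assembled: [harbor [[brass ladder] [dusk keeper]]].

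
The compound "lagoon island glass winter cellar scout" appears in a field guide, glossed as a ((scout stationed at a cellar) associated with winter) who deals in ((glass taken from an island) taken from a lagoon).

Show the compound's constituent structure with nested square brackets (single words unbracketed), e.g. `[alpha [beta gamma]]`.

[[lagoon [island glass]] [winter [cellar scout]]]

At the top level: head "scout" (specifically "winter cellar scout"); modifier "lagoon island glass".
Within "lagoon island glass", the head is "glass" (specifically "island glass") and the modifier is "lagoon".
Within "island glass", the head is "glass" and the modifier is "island".
Within "winter cellar scout", the head is "scout" (specifically "cellar scout") and the modifier is "winter".
Within "cellar scout", the head is "scout" and the modifier is "cellar".
Putting it together: [[lagoon [island glass]] [winter [cellar scout]]].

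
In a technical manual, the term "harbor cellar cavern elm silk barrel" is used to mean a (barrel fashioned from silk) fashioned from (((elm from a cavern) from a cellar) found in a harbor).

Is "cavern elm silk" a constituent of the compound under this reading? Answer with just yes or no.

no

The top-level split is [harbor cellar cavern elm] [silk barrel]; the full structure is [[harbor [cellar [cavern elm]]] [silk barrel]].
"cavern elm silk" straddles a constituent boundary, so it is not a single unit.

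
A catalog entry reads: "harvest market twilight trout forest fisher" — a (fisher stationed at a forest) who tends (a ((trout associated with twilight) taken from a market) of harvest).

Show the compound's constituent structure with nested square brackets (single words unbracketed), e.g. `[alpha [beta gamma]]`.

[[harvest [market [twilight trout]]] [forest fisher]]

Overall it is a kind of fisher (specifically "forest fisher"); the modifier is "harvest market twilight trout".
Within "harvest market twilight trout", the head is "trout" (specifically "market twilight trout") and the modifier is "harvest".
Within "market twilight trout", the head is "trout" (specifically "twilight trout") and the modifier is "market".
Within "twilight trout", the head is "trout" and the modifier is "twilight".
Within "forest fisher", the head is "fisher" and the modifier is "forest".
Putting it together: [[harvest [market [twilight trout]]] [forest fisher]].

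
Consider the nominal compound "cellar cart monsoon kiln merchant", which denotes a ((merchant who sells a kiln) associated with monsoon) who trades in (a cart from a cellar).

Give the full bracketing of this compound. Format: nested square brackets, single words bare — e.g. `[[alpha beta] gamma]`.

[[cellar cart] [monsoon [kiln merchant]]]

Whole compound: head "merchant" (specifically "monsoon kiln merchant"), modifier "cellar cart".
"cellar cart" → head "cart", modifier "cellar".
"monsoon kiln merchant" → head "merchant" (specifically "kiln merchant"), modifier "monsoon".
"kiln merchant" → head "merchant", modifier "kiln".
So the structure is [[cellar cart] [monsoon [kiln merchant]]].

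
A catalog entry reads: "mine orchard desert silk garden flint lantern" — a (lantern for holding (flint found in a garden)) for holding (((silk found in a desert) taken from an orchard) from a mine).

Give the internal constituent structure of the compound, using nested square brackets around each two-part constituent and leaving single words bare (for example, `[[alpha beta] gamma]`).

The outermost head in the paraphrase is "lantern" (specifically "garden flint lantern"), modified by "mine orchard desert silk".
Within "mine orchard desert silk", the head is "silk" (specifically "orchard desert silk") and the modifier is "mine".
Within "orchard desert silk", the head is "silk" (specifically "desert silk") and the modifier is "orchard".
Within "desert silk", the head is "silk" and the modifier is "desert".
Within "garden flint lantern", the head is "lantern" and the modifier is "garden flint".
Within "garden flint", the head is "flint" and the modifier is "garden".
So the structure is [[mine [orchard [desert silk]]] [[garden flint] lantern]].

[[mine [orchard [desert silk]]] [[garden flint] lantern]]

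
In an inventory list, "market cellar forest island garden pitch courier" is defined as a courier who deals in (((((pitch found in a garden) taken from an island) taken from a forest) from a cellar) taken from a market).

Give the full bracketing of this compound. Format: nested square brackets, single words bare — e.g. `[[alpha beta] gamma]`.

[[market [cellar [forest [island [garden pitch]]]]] courier]

The outermost head in the paraphrase is "courier", modified by "market cellar forest island garden pitch".
Within "market cellar forest island garden pitch", the head is "pitch" (specifically "cellar forest island garden pitch") and the modifier is "market".
Within "cellar forest island garden pitch", the head is "pitch" (specifically "forest island garden pitch") and the modifier is "cellar".
Within "forest island garden pitch", the head is "pitch" (specifically "island garden pitch") and the modifier is "forest".
Within "island garden pitch", the head is "pitch" (specifically "garden pitch") and the modifier is "island".
Within "garden pitch", the head is "pitch" and the modifier is "garden".
Assembled: [[market [cellar [forest [island [garden pitch]]]]] courier].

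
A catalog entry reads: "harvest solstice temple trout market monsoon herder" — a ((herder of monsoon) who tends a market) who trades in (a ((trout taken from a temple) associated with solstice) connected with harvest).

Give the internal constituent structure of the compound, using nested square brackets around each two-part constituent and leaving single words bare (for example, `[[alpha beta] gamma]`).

[[harvest [solstice [temple trout]]] [market [monsoon herder]]]

Overall it is a kind of herder (specifically "market monsoon herder"); the modifier is "harvest solstice temple trout".
Inside "harvest solstice temple trout": head "trout" (specifically "solstice temple trout"), modifier "harvest".
Inside "solstice temple trout": head "trout" (specifically "temple trout"), modifier "solstice".
Inside "temple trout": head "trout", modifier "temple".
Inside "market monsoon herder": head "herder" (specifically "monsoon herder"), modifier "market".
Inside "monsoon herder": head "herder", modifier "monsoon".
So the structure is [[harvest [solstice [temple trout]]] [market [monsoon herder]]].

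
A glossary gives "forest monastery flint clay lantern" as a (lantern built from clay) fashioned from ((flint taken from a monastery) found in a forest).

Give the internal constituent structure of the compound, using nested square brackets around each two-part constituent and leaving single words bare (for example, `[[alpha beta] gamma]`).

[[forest [monastery flint]] [clay lantern]]

At the top level: head "lantern" (specifically "clay lantern"); modifier "forest monastery flint".
Inside "forest monastery flint": head "flint" (specifically "monastery flint"), modifier "forest".
Inside "monastery flint": head "flint", modifier "monastery".
Inside "clay lantern": head "lantern", modifier "clay".
Putting it together: [[forest [monastery flint]] [clay lantern]].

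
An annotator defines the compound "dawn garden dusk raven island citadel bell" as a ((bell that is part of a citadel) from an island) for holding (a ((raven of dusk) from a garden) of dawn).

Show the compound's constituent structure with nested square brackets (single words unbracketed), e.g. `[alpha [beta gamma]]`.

[[dawn [garden [dusk raven]]] [island [citadel bell]]]

The outermost head in the paraphrase is "bell" (specifically "island citadel bell"), modified by "dawn garden dusk raven".
Inside "dawn garden dusk raven": head "raven" (specifically "garden dusk raven"), modifier "dawn".
Inside "garden dusk raven": head "raven" (specifically "dusk raven"), modifier "garden".
Inside "dusk raven": head "raven", modifier "dusk".
Inside "island citadel bell": head "bell" (specifically "citadel bell"), modifier "island".
Inside "citadel bell": head "bell", modifier "citadel".
So the structure is [[dawn [garden [dusk raven]]] [island [citadel bell]]].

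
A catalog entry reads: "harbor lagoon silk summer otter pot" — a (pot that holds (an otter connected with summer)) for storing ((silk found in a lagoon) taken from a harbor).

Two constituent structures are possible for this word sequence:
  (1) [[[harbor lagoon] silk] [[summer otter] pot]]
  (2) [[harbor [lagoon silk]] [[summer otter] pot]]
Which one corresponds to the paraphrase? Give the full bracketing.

The paraphrase's head is the "pot" part ("summer otter pot"); its modifier is "harbor lagoon silk".
That top-level split, carried through the inner groups, gives [[harbor [lagoon silk]] [[summer otter] pot]].

[[harbor [lagoon silk]] [[summer otter] pot]]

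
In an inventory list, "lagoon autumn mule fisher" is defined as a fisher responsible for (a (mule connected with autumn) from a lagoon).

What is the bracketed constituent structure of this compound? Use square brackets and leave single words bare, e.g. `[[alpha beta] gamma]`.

Overall it is a kind of fisher; the modifier is "lagoon autumn mule".
"lagoon autumn mule" → head "mule" (specifically "autumn mule"), modifier "lagoon".
"autumn mule" → head "mule", modifier "autumn".
Putting it together: [[lagoon [autumn mule]] fisher].

[[lagoon [autumn mule]] fisher]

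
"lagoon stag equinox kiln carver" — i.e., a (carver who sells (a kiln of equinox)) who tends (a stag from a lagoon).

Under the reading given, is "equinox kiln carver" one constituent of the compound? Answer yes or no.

The paraphrase groups the words so that "equinox kiln carver" is one unit: it corresponds to a single parenthesized sub-phrase.
The full structure is [[lagoon stag] [[equinox kiln] carver]], in which [equinox kiln carver] is a constituent.

yes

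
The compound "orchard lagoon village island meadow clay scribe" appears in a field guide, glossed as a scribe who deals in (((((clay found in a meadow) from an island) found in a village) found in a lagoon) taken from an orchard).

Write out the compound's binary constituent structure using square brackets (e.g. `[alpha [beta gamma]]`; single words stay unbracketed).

[[orchard [lagoon [village [island [meadow clay]]]]] scribe]

Whole compound: head "scribe", modifier "orchard lagoon village island meadow clay".
Within "orchard lagoon village island meadow clay", the head is "clay" (specifically "lagoon village island meadow clay") and the modifier is "orchard".
Within "lagoon village island meadow clay", the head is "clay" (specifically "village island meadow clay") and the modifier is "lagoon".
Within "village island meadow clay", the head is "clay" (specifically "island meadow clay") and the modifier is "village".
Within "island meadow clay", the head is "clay" (specifically "meadow clay") and the modifier is "island".
Within "meadow clay", the head is "clay" and the modifier is "meadow".
Assembled: [[orchard [lagoon [village [island [meadow clay]]]]] scribe].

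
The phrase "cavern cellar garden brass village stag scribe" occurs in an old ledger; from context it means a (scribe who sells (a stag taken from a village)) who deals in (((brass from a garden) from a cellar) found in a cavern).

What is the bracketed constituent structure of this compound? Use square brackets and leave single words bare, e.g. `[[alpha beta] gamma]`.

At the top level: head "scribe" (specifically "village stag scribe"); modifier "cavern cellar garden brass".
Within "cavern cellar garden brass", the head is "brass" (specifically "cellar garden brass") and the modifier is "cavern".
Within "cellar garden brass", the head is "brass" (specifically "garden brass") and the modifier is "cellar".
Within "garden brass", the head is "brass" and the modifier is "garden".
Within "village stag scribe", the head is "scribe" and the modifier is "village stag".
Within "village stag", the head is "stag" and the modifier is "village".
So the structure is [[cavern [cellar [garden brass]]] [[village stag] scribe]].

[[cavern [cellar [garden brass]]] [[village stag] scribe]]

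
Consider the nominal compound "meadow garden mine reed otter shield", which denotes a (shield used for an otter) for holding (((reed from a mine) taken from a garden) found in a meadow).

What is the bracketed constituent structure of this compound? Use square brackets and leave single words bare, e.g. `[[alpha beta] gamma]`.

[[meadow [garden [mine reed]]] [otter shield]]

The outermost head in the paraphrase is "shield" (specifically "otter shield"), modified by "meadow garden mine reed".
"meadow garden mine reed" → head "reed" (specifically "garden mine reed"), modifier "meadow".
"garden mine reed" → head "reed" (specifically "mine reed"), modifier "garden".
"mine reed" → head "reed", modifier "mine".
"otter shield" → head "shield", modifier "otter".
Assembled: [[meadow [garden [mine reed]]] [otter shield]].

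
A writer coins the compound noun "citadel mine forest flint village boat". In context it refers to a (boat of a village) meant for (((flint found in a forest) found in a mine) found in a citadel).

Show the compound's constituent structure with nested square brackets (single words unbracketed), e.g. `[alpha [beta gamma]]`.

[[citadel [mine [forest flint]]] [village boat]]

At the top level: head "boat" (specifically "village boat"); modifier "citadel mine forest flint".
"citadel mine forest flint" → head "flint" (specifically "mine forest flint"), modifier "citadel".
"mine forest flint" → head "flint" (specifically "forest flint"), modifier "mine".
"forest flint" → head "flint", modifier "forest".
"village boat" → head "boat", modifier "village".
So the structure is [[citadel [mine [forest flint]]] [village boat]].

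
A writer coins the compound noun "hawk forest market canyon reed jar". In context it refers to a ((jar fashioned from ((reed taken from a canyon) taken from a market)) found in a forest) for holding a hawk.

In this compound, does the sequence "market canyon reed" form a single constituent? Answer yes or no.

The paraphrase groups the words so that "market canyon reed" is one unit: it corresponds to a single parenthesized sub-phrase.
The full structure is [hawk [forest [[market [canyon reed]] jar]]], in which [market canyon reed] is a constituent.

yes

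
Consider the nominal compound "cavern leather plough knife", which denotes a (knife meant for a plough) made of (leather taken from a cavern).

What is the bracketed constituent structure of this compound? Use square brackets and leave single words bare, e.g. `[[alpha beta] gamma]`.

[[cavern leather] [plough knife]]

At the top level: head "knife" (specifically "plough knife"); modifier "cavern leather".
Within "cavern leather", the head is "leather" and the modifier is "cavern".
Within "plough knife", the head is "knife" and the modifier is "plough".
Assembled: [[cavern leather] [plough knife]].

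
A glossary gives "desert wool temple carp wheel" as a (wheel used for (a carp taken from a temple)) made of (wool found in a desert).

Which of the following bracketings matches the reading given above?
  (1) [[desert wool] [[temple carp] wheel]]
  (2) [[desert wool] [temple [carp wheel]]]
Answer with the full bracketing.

[[desert wool] [[temple carp] wheel]]

The paraphrase's head is the "wheel" part ("temple carp wheel"); its modifier is "desert wool".
That top-level split, carried through the inner groups, gives [[desert wool] [[temple carp] wheel]].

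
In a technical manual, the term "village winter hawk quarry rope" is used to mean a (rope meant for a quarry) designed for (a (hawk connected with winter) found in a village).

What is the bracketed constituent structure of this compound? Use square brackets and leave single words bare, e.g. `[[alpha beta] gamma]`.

[[village [winter hawk]] [quarry rope]]

At the top level: head "rope" (specifically "quarry rope"); modifier "village winter hawk".
Within "village winter hawk", the head is "hawk" (specifically "winter hawk") and the modifier is "village".
Within "winter hawk", the head is "hawk" and the modifier is "winter".
Within "quarry rope", the head is "rope" and the modifier is "quarry".
Assembled: [[village [winter hawk]] [quarry rope]].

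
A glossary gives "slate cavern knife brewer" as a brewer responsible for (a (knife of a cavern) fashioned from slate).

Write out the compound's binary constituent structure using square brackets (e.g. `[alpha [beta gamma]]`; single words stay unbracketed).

[[slate [cavern knife]] brewer]

At the top level: head "brewer"; modifier "slate cavern knife".
"slate cavern knife" → head "knife" (specifically "cavern knife"), modifier "slate".
"cavern knife" → head "knife", modifier "cavern".
Putting it together: [[slate [cavern knife]] brewer].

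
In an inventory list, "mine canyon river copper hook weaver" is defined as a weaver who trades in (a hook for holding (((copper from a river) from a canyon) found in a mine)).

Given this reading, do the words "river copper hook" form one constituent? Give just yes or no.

no

The top-level split is [mine canyon river copper hook] [weaver]; the full structure is [[[mine [canyon [river copper]]] hook] weaver].
"river copper hook" straddles a constituent boundary, so it is not a single unit.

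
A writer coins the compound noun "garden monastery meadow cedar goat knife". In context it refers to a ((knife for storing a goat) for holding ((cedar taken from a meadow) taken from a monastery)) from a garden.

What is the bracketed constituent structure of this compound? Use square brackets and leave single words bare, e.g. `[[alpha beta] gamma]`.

[garden [[monastery [meadow cedar]] [goat knife]]]

Overall it is a kind of knife (specifically "monastery meadow cedar goat knife"); the modifier is "garden".
"monastery meadow cedar goat knife" → head "knife" (specifically "goat knife"), modifier "monastery meadow cedar".
"monastery meadow cedar" → head "cedar" (specifically "meadow cedar"), modifier "monastery".
"meadow cedar" → head "cedar", modifier "meadow".
"goat knife" → head "knife", modifier "goat".
Putting it together: [garden [[monastery [meadow cedar]] [goat knife]]].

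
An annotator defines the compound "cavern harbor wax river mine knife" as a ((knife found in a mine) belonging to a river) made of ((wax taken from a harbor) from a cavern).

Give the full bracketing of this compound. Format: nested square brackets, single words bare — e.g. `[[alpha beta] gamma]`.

At the top level: head "knife" (specifically "river mine knife"); modifier "cavern harbor wax".
Inside "cavern harbor wax": head "wax" (specifically "harbor wax"), modifier "cavern".
Inside "harbor wax": head "wax", modifier "harbor".
Inside "river mine knife": head "knife" (specifically "mine knife"), modifier "river".
Inside "mine knife": head "knife", modifier "mine".
Putting it together: [[cavern [harbor wax]] [river [mine knife]]].

[[cavern [harbor wax]] [river [mine knife]]]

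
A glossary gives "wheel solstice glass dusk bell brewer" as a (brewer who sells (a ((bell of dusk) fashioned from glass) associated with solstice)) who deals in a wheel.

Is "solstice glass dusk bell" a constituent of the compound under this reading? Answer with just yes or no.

yes

The paraphrase groups the words so that "solstice glass dusk bell" is one unit: it corresponds to a single parenthesized sub-phrase.
The full structure is [wheel [[solstice [glass [dusk bell]]] brewer]], in which [solstice glass dusk bell] is a constituent.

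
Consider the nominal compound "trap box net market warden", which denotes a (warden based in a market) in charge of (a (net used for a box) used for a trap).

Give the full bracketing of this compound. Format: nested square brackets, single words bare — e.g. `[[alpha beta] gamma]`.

[[trap [box net]] [market warden]]

The outermost head in the paraphrase is "warden" (specifically "market warden"), modified by "trap box net".
Inside "trap box net": head "net" (specifically "box net"), modifier "trap".
Inside "box net": head "net", modifier "box".
Inside "market warden": head "warden", modifier "market".
So the structure is [[trap [box net]] [market warden]].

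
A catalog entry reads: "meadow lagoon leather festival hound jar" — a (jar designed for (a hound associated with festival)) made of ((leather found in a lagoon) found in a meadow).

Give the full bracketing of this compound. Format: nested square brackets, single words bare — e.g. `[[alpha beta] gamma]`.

At the top level: head "jar" (specifically "festival hound jar"); modifier "meadow lagoon leather".
Inside "meadow lagoon leather": head "leather" (specifically "lagoon leather"), modifier "meadow".
Inside "lagoon leather": head "leather", modifier "lagoon".
Inside "festival hound jar": head "jar", modifier "festival hound".
Inside "festival hound": head "hound", modifier "festival".
Assembled: [[meadow [lagoon leather]] [[festival hound] jar]].

[[meadow [lagoon leather]] [[festival hound] jar]]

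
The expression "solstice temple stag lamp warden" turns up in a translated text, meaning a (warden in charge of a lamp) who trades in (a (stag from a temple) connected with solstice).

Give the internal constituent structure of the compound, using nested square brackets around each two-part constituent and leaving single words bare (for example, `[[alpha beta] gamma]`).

Whole compound: head "warden" (specifically "lamp warden"), modifier "solstice temple stag".
Inside "solstice temple stag": head "stag" (specifically "temple stag"), modifier "solstice".
Inside "temple stag": head "stag", modifier "temple".
Inside "lamp warden": head "warden", modifier "lamp".
Putting it together: [[solstice [temple stag]] [lamp warden]].

[[solstice [temple stag]] [lamp warden]]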